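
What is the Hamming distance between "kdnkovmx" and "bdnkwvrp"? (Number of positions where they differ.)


String 1: 'kdnkovmx'
String 2: 'bdnkwvrp'
Compare each position: pos 0: 'k'!='b', pos 1: 'd'=='d', pos 2: 'n'=='n', pos 3: 'k'=='k', pos 4: 'o'!='w', pos 5: 'v'=='v', pos 6: 'm'!='r', pos 7: 'x'!='p'
Differing positions: 4
Hamming distance: 4


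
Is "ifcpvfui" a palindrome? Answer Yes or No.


Input string: 'ifcpvfui'
Reversed: 'iufvpcfi'
Compare pairs: s[0]='i' vs s[7]='i' (match), s[1]='f' vs s[6]='u' (mismatch), s[2]='c' vs s[5]='f' (mismatch), s[3]='p' vs s[4]='v' (mismatch)
Palindrome: No


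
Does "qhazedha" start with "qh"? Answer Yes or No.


Input string: 'qhazedha'
Prefix to check: 'qh'
First 2 characters of input: 'qh'
Match: True
Result: Yes


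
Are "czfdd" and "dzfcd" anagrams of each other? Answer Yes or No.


String 1: 'czfdd' -> sorted: 'cddfz'
String 2: 'dzfcd' -> sorted: 'cddfz'
Compare sorted forms: 'cddfz' == 'cddfz'
Anagram: Yes


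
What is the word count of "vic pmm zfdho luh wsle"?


Input string: 'vic pmm zfdho luh wsle'
Operation: split by spaces
Words found: 'vic', 'pmm', 'zfdho', 'luh', 'wsle'
Word count: 5


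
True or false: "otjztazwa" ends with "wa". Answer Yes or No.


Input string: 'otjztazwa'
Suffix to check: 'wa'
Last 2 characters of input: 'wa'
Match: True
Result: Yes


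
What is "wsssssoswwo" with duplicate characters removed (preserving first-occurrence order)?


Input: 'wsssssoswwo'
Operation: keep first occurrence of each character
Scan: s[0]='w' new -> keep; s[1]='s' new -> keep; s[2]='s' seen -> skip; s[3]='s' seen -> skip; s[4]='s' seen -> skip; s[5]='s' seen -> skip; s[6]='o' new -> keep; s[7]='s' seen -> skip; s[8]='w' seen -> skip; s[9]='w' seen -> skip; s[10]='o' seen -> skip
Result: wso


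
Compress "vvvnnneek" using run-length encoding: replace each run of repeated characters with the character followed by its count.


Input: 'vvvnnneek'
Operation: identify consecutive runs
Runs: 'vvv' -> v3, 'nnn' -> n3, 'ee' -> e2, 'k' -> k1
Encoded: v3n3e2k1


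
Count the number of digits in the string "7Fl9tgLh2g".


Input string: '7Fl9tgLh2g'
Operation: count digit characters (0-9)
Scan: '7'(digit), 'F', 'l', '9'(digit), 't', 'g', 'L', 'h', '2'(digit), 'g'
Digits found: 3
Result: 3


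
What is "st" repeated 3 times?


Input string: 'st'
Operation: repeat 3 times
Concatenation: 'st' + 'st' + 'st'
Result: ststst


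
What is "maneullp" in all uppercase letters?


Input string: 'maneullp'
Operation: convert each letter to uppercase
Mapping: 'm'->'M', 'a'->'A', 'n'->'N', 'e'->'E', 'u'->'U', 'l'->'L', 'l'->'L', 'p'->'P'
Result: MANEULLP


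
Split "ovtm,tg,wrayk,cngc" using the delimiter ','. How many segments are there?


Input string: 'ovtm,tg,wrayk,cngc'
Delimiter: ','
Split result: 'ovtm', 'tg', 'wrayk', 'cngc'
Number of parts: 4


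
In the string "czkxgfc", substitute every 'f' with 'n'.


Input string: 'czkxgfc'
Operation: replace 'f' with 'n'
Positions of 'f': 5
After replacement: czkxgnc


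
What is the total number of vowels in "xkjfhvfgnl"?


Input string: 'xkjfhvfgnl'
Operation: count vowels (a, e, i, o, u)
Scan: s[0]='x', s[1]='k', s[2]='j', s[3]='f', s[4]='h', s[5]='v', s[6]='f', s[7]='g', s[8]='n', s[9]='l'
Vowels found: 0
Result: 0


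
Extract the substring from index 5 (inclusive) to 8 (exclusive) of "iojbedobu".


Input string: 'iojbedobu'
Operation: slice [5:8]
Extract characters: s[5]='d', s[6]='o', s[7]='b'
Result: dob


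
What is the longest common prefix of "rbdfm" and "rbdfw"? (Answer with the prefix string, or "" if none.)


String 1: 'rbdfm'
String 2: 'rbdfw'
Compare position by position:
pos 0: 'r' vs 'r' match
pos 1: 'b' vs 'b' match
pos 2: 'd' vs 'd' match
pos 3: 'f' vs 'f' match
pos 4: 'm' vs 'w' differ -> stop
Longest common prefix: "rbdf" (length 4)


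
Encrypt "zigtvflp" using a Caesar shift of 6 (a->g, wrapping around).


Input: 'zigtvflp', shift = 6
Operation: for each letter, (position + 6) mod 26
Mapping: 'z'(25+6=31, 31 mod 26=5)->'f', 'i'(8+6=14)->'o', 'g'(6+6=12)->'m', 't'(19+6=25)->'z', 'v'(21+6=27, 27 mod 26=1)->'b', 'f'(5+6=11)->'l', 'l'(11+6=17)->'r', 'p'(15+6=21)->'v'
Result: fomzblrv


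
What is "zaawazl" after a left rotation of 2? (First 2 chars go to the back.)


Input: 'zaawazl', shift = 2
Operation: split at index 2 and swap parts
Front part s[0:2] = 'za'
Back part s[2:] = 'awazl'
Rotated = back + front = 'awazl' + 'za'
Result: awazlza


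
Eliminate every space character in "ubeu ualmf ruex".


Input string: 'ubeu ualmf ruex'
Operation: remove all spaces
Words: 'ubeu', 'ualmf', 'ruex'
Join without spaces: ubeuualmfruex


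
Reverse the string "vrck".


Input string: 'vrck'
Operation: reverse character order
Original order: 'v' -> 'r' -> 'c' -> 'k'
Reversed order: 'k' -> 'c' -> 'r' -> 'v'
Result: kcrv


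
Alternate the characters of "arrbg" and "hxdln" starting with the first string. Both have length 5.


String 1: 'arrbg'
String 2: 'hxdln'
Operation: alternate characters
Pairs: 'a'+'h', 'r'+'x', 'r'+'d', 'b'+'l', 'g'+'n'
Result: ahrxrdblgn


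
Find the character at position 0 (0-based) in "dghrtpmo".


Input string: 'dghrtpmo'
Operation: get character at index 0
Index mapping: s[0]='d'
Result: 'd'


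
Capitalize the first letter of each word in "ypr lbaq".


Input string: 'ypr lbaq'
Operation: capitalize first letter of each word
Word transformations: 'ypr'->'Ypr', 'lbaq'->'Lbaq'
Result: Ypr Lbaq


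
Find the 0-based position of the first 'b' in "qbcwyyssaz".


Input string: 'qbcwyyssaz'
Target: 'b'
Scanning left to right: s[0]='q', s[1]='b'
First match at index: 1


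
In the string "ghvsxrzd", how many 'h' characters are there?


Input string: 'ghvsxrzd'
Target character: 'h'
Scan each position: s[1]='h'
Matches found at indices: 1
Total: 1


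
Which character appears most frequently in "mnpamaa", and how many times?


Input: 'mnpamaa'
Operation: tally each character
Counts: 'a':3, 'm':2, 'n':1, 'p':1
Maximum: 'a' appears 3 times


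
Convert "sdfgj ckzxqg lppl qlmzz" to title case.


Input string: 'sdfgj ckzxqg lppl qlmzz'
Operation: capitalize first letter of each word
Word transformations: 'sdfgj'->'Sdfgj', 'ckzxqg'->'Ckzxqg', 'lppl'->'Lppl', 'qlmzz'->'Qlmzz'
Result: Sdfgj Ckzxqg Lppl Qlmzz


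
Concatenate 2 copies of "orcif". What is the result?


Input string: 'orcif'
Operation: repeat 2 times
Concatenation: 'orcif' + 'orcif'
Result: orciforcif


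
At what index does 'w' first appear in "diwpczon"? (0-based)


Input string: 'diwpczon'
Target: 'w'
Scanning left to right: s[0]='d', s[1]='i', s[2]='w'
First match at index: 2


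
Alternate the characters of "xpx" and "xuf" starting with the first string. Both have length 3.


String 1: 'xpx'
String 2: 'xuf'
Operation: alternate characters
Pairs: 'x'+'x', 'p'+'u', 'x'+'f'
Result: xxpuxf


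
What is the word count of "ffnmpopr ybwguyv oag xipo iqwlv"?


Input string: 'ffnmpopr ybwguyv oag xipo iqwlv'
Operation: split by spaces
Words found: 'ffnmpopr', 'ybwguyv', 'oag', 'xipo', 'iqwlv'
Word count: 5


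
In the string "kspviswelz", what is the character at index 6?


Input string: 'kspviswelz'
Operation: get character at index 6
Index mapping: s[0]='k', s[1]='s', s[2]='p', s[3]='v', s[4]='i', s[5]='s', s[6]='w'
Result: 'w'


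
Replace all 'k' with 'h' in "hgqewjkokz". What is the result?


Input string: 'hgqewjkokz'
Operation: replace 'k' with 'h'
Positions of 'k': 6, 8
After replacement: hgqewjhohz


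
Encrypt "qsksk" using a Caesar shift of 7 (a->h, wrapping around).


Input: 'qsksk', shift = 7
Operation: for each letter, (position + 7) mod 26
Mapping: 'q'(16+7=23)->'x', 's'(18+7=25)->'z', 'k'(10+7=17)->'r', 's'(18+7=25)->'z', 'k'(10+7=17)->'r'
Result: xzrzr


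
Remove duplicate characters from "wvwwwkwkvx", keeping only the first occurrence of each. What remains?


Input: 'wvwwwkwkvx'
Operation: keep first occurrence of each character
Scan: s[0]='w' new -> keep; s[1]='v' new -> keep; s[2]='w' seen -> skip; s[3]='w' seen -> skip; s[4]='w' seen -> skip; s[5]='k' new -> keep; s[6]='w' seen -> skip; s[7]='k' seen -> skip; s[8]='v' seen -> skip; s[9]='x' new -> keep
Result: wvkx


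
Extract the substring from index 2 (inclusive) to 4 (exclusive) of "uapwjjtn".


Input string: 'uapwjjtn'
Operation: slice [2:4]
Extract characters: s[2]='p', s[3]='w'
Result: pw


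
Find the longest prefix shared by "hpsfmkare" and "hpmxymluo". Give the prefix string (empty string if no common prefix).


String 1: 'hpsfmkare'
String 2: 'hpmxymluo'
Compare position by position:
pos 0: 'h' vs 'h' match
pos 1: 'p' vs 'p' match
pos 2: 's' vs 'm' differ -> stop
Longest common prefix: "hp" (length 2)


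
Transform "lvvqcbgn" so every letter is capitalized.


Input string: 'lvvqcbgn'
Operation: convert each letter to uppercase
Mapping: 'l'->'L', 'v'->'V', 'v'->'V', 'q'->'Q', 'c'->'C', 'b'->'B', 'g'->'G', 'n'->'N'
Result: LVVQCBGN


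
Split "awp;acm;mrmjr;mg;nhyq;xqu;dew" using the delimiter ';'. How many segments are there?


Input string: 'awp;acm;mrmjr;mg;nhyq;xqu;dew'
Delimiter: ';'
Split result: 'awp', 'acm', 'mrmjr', 'mg', 'nhyq', 'xqu', 'dew'
Number of parts: 7


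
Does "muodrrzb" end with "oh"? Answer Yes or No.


Input string: 'muodrrzb'
Suffix to check: 'oh'
Last 2 characters of input: 'zb'
Match: False
Result: No


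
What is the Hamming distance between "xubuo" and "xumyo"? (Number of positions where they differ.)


String 1: 'xubuo'
String 2: 'xumyo'
Compare each position: pos 0: 'x'=='x', pos 1: 'u'=='u', pos 2: 'b'!='m', pos 3: 'u'!='y', pos 4: 'o'=='o'
Differing positions: 2
Hamming distance: 2


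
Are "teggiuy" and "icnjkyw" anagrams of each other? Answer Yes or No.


String 1: 'teggiuy' -> sorted: 'eggituy'
String 2: 'icnjkyw' -> sorted: 'cijknwy'
Compare sorted forms: 'eggituy' != 'cijknwy'
Anagram: No


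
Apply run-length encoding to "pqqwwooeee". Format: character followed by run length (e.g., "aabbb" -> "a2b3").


Input: 'pqqwwooeee'
Operation: identify consecutive runs
Runs: 'p' -> p1, 'qq' -> q2, 'ww' -> w2, 'oo' -> o2, 'eee' -> e3
Encoded: p1q2w2o2e3


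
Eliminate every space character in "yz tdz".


Input string: 'yz tdz'
Operation: remove all spaces
Words: 'yz', 'tdz'
Join without spaces: yztdz


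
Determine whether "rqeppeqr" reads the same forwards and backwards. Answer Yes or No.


Input string: 'rqeppeqr'
Reversed: 'rqeppeqr'
Compare pairs: s[0]='r' vs s[7]='r' (match), s[1]='q' vs s[6]='q' (match), s[2]='e' vs s[5]='e' (match), s[3]='p' vs s[4]='p' (match)
Palindrome: Yes


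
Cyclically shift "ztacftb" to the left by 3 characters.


Input: 'ztacftb', shift = 3
Operation: split at index 3 and swap parts
Front part s[0:3] = 'zta'
Back part s[3:] = 'cftb'
Rotated = back + front = 'cftb' + 'zta'
Result: cftbzta


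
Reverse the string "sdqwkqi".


Input string: 'sdqwkqi'
Operation: reverse character order
Original order: 's' -> 'd' -> 'q' -> 'w' -> 'k' -> 'q' -> 'i'
Reversed order: 'i' -> 'q' -> 'k' -> 'w' -> 'q' -> 'd' -> 's'
Result: iqkwqds


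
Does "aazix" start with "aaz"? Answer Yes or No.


Input string: 'aazix'
Prefix to check: 'aaz'
First 3 characters of input: 'aaz'
Match: True
Result: Yes


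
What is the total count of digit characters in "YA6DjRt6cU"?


Input string: 'YA6DjRt6cU'
Operation: count digit characters (0-9)
Scan: 'Y', 'A', '6'(digit), 'D', 'j', 'R', 't', '6'(digit), 'c', 'U'
Digits found: 2
Result: 2


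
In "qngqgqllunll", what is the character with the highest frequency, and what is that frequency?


Input: 'qngqgqllunll'
Operation: tally each character
Counts: 'g':2, 'l':4, 'n':2, 'q':3, 'u':1
Maximum: 'l' appears 4 times


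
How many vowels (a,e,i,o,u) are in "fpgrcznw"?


Input string: 'fpgrcznw'
Operation: count vowels (a, e, i, o, u)
Scan: s[0]='f', s[1]='p', s[2]='g', s[3]='r', s[4]='c', s[5]='z', s[6]='n', s[7]='w'
Vowels found: 0
Result: 0


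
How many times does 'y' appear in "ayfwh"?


Input string: 'ayfwh'
Target character: 'y'
Scan each position: s[1]='y'
Matches found at indices: 1
Total: 1


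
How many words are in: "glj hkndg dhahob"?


Input string: 'glj hkndg dhahob'
Operation: split by spaces
Words found: 'glj', 'hkndg', 'dhahob'
Word count: 3


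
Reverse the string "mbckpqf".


Input string: 'mbckpqf'
Operation: reverse character order
Original order: 'm' -> 'b' -> 'c' -> 'k' -> 'p' -> 'q' -> 'f'
Reversed order: 'f' -> 'q' -> 'p' -> 'k' -> 'c' -> 'b' -> 'm'
Result: fqpkcbm


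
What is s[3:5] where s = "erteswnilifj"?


Input string: 'erteswnilifj'
Operation: slice [3:5]
Extract characters: s[3]='e', s[4]='s'
Result: es


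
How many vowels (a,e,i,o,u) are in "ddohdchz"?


Input string: 'ddohdchz'
Operation: count vowels (a, e, i, o, u)
Scan: s[0]='d', s[1]='d', s[2]='o' (vowel), s[3]='h', s[4]='d', s[5]='c', s[6]='h', s[7]='z'
Vowels found: 1
Result: 1


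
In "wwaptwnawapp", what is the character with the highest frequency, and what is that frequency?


Input: 'wwaptwnawapp'
Operation: tally each character
Counts: 'a':3, 'n':1, 'p':3, 't':1, 'w':4
Maximum: 'w' appears 4 times


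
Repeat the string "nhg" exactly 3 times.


Input string: 'nhg'
Operation: repeat 3 times
Concatenation: 'nhg' + 'nhg' + 'nhg'
Result: nhgnhgnhg


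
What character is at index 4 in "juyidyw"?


Input string: 'juyidyw'
Operation: get character at index 4
Index mapping: s[0]='j', s[1]='u', s[2]='y', s[3]='i', s[4]='d'
Result: 'd'


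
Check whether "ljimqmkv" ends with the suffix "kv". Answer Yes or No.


Input string: 'ljimqmkv'
Suffix to check: 'kv'
Last 2 characters of input: 'kv'
Match: True
Result: Yes


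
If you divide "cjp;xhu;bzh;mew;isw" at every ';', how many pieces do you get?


Input string: 'cjp;xhu;bzh;mew;isw'
Delimiter: ';'
Split result: 'cjp', 'xhu', 'bzh', 'mew', 'isw'
Number of parts: 5


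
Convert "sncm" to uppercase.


Input string: 'sncm'
Operation: convert each letter to uppercase
Mapping: 's'->'S', 'n'->'N', 'c'->'C', 'm'->'M'
Result: SNCM


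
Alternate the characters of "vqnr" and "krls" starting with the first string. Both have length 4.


String 1: 'vqnr'
String 2: 'krls'
Operation: alternate characters
Pairs: 'v'+'k', 'q'+'r', 'n'+'l', 'r'+'s'
Result: vkqrnlrs


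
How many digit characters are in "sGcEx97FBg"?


Input string: 'sGcEx97FBg'
Operation: count digit characters (0-9)
Scan: 's', 'G', 'c', 'E', 'x', '9'(digit), '7'(digit), 'F', 'B', 'g'
Digits found: 2
Result: 2


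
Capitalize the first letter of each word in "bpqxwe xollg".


Input string: 'bpqxwe xollg'
Operation: capitalize first letter of each word
Word transformations: 'bpqxwe'->'Bpqxwe', 'xollg'->'Xollg'
Result: Bpqxwe Xollg


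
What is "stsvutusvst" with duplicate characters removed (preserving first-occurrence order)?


Input: 'stsvutusvst'
Operation: keep first occurrence of each character
Scan: s[0]='s' new -> keep; s[1]='t' new -> keep; s[2]='s' seen -> skip; s[3]='v' new -> keep; s[4]='u' new -> keep; s[5]='t' seen -> skip; s[6]='u' seen -> skip; s[7]='s' seen -> skip; s[8]='v' seen -> skip; s[9]='s' seen -> skip; s[10]='t' seen -> skip
Result: stvu


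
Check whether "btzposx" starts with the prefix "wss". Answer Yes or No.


Input string: 'btzposx'
Prefix to check: 'wss'
First 3 characters of input: 'btz'
Match: False
Result: No


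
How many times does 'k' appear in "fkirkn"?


Input string: 'fkirkn'
Target character: 'k'
Scan each position: s[1]='k', s[4]='k'
Matches found at indices: 1, 4
Total: 2


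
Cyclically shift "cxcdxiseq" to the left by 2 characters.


Input: 'cxcdxiseq', shift = 2
Operation: split at index 2 and swap parts
Front part s[0:2] = 'cx'
Back part s[2:] = 'cdxiseq'
Rotated = back + front = 'cdxiseq' + 'cx'
Result: cdxiseqcx


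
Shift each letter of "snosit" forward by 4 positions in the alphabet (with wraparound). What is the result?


Input: 'snosit', shift = 4
Operation: for each letter, (position + 4) mod 26
Mapping: 's'(18+4=22)->'w', 'n'(13+4=17)->'r', 'o'(14+4=18)->'s', 's'(18+4=22)->'w', 'i'(8+4=12)->'m', 't'(19+4=23)->'x'
Result: wrswmx


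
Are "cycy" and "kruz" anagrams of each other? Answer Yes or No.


String 1: 'cycy' -> sorted: 'ccyy'
String 2: 'kruz' -> sorted: 'kruz'
Compare sorted forms: 'ccyy' != 'kruz'
Anagram: No


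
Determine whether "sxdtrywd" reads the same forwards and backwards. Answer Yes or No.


Input string: 'sxdtrywd'
Reversed: 'dwyrtdxs'
Compare pairs: s[0]='s' vs s[7]='d' (mismatch), s[1]='x' vs s[6]='w' (mismatch), s[2]='d' vs s[5]='y' (mismatch), s[3]='t' vs s[4]='r' (mismatch)
Palindrome: No


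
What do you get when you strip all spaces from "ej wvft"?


Input string: 'ej wvft'
Operation: remove all spaces
Words: 'ej', 'wvft'
Join without spaces: ejwvft


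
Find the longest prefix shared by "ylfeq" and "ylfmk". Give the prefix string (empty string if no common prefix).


String 1: 'ylfeq'
String 2: 'ylfmk'
Compare position by position:
pos 0: 'y' vs 'y' match
pos 1: 'l' vs 'l' match
pos 2: 'f' vs 'f' match
pos 3: 'e' vs 'm' differ -> stop
Longest common prefix: "ylf" (length 3)


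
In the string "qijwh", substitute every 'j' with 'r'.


Input string: 'qijwh'
Operation: replace 'j' with 'r'
Positions of 'j': 2
After replacement: qirwh


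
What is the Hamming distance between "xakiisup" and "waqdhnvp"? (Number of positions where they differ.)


String 1: 'xakiisup'
String 2: 'waqdhnvp'
Compare each position: pos 0: 'x'!='w', pos 1: 'a'=='a', pos 2: 'k'!='q', pos 3: 'i'!='d', pos 4: 'i'!='h', pos 5: 's'!='n', pos 6: 'u'!='v', pos 7: 'p'=='p'
Differing positions: 6
Hamming distance: 6


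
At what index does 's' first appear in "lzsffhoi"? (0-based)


Input string: 'lzsffhoi'
Target: 's'
Scanning left to right: s[0]='l', s[1]='z', s[2]='s'
First match at index: 2


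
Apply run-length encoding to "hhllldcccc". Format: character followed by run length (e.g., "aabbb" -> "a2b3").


Input: 'hhllldcccc'
Operation: identify consecutive runs
Runs: 'hh' -> h2, 'lll' -> l3, 'd' -> d1, 'cccc' -> c4
Encoded: h2l3d1c4


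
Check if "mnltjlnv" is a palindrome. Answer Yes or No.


Input string: 'mnltjlnv'
Reversed: 'vnljtlnm'
Compare pairs: s[0]='m' vs s[7]='v' (mismatch), s[1]='n' vs s[6]='n' (match), s[2]='l' vs s[5]='l' (match), s[3]='t' vs s[4]='j' (mismatch)
Palindrome: No


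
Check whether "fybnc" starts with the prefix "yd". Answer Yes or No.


Input string: 'fybnc'
Prefix to check: 'yd'
First 2 characters of input: 'fy'
Match: False
Result: No


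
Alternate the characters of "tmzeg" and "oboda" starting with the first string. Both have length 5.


String 1: 'tmzeg'
String 2: 'oboda'
Operation: alternate characters
Pairs: 't'+'o', 'm'+'b', 'z'+'o', 'e'+'d', 'g'+'a'
Result: tombzoedga


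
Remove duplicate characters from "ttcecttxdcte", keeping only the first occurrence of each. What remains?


Input: 'ttcecttxdcte'
Operation: keep first occurrence of each character
Scan: s[0]='t' new -> keep; s[1]='t' seen -> skip; s[2]='c' new -> keep; s[3]='e' new -> keep; s[4]='c' seen -> skip; s[5]='t' seen -> skip; s[6]='t' seen -> skip; s[7]='x' new -> keep; s[8]='d' new -> keep; s[9]='c' seen -> skip; s[10]='t' seen -> skip; s[11]='e' seen -> skip
Result: tcexd


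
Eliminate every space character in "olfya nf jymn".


Input string: 'olfya nf jymn'
Operation: remove all spaces
Words: 'olfya', 'nf', 'jymn'
Join without spaces: olfyanfjymn


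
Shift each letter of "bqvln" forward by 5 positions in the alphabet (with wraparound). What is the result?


Input: 'bqvln', shift = 5
Operation: for each letter, (position + 5) mod 26
Mapping: 'b'(1+5=6)->'g', 'q'(16+5=21)->'v', 'v'(21+5=26, 26 mod 26=0)->'a', 'l'(11+5=16)->'q', 'n'(13+5=18)->'s'
Result: gvaqs


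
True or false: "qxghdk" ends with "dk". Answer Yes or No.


Input string: 'qxghdk'
Suffix to check: 'dk'
Last 2 characters of input: 'dk'
Match: True
Result: Yes


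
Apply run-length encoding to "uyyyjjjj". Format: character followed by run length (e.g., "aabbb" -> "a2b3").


Input: 'uyyyjjjj'
Operation: identify consecutive runs
Runs: 'u' -> u1, 'yyy' -> y3, 'jjjj' -> j4
Encoded: u1y3j4


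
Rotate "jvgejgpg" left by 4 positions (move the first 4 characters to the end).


Input: 'jvgejgpg', shift = 4
Operation: split at index 4 and swap parts
Front part s[0:4] = 'jvge'
Back part s[4:] = 'jgpg'
Rotated = back + front = 'jgpg' + 'jvge'
Result: jgpgjvge


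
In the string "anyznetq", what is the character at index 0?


Input string: 'anyznetq'
Operation: get character at index 0
Index mapping: s[0]='a'
Result: 'a'


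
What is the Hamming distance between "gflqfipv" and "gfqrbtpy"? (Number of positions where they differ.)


String 1: 'gflqfipv'
String 2: 'gfqrbtpy'
Compare each position: pos 0: 'g'=='g', pos 1: 'f'=='f', pos 2: 'l'!='q', pos 3: 'q'!='r', pos 4: 'f'!='b', pos 5: 'i'!='t', pos 6: 'p'=='p', pos 7: 'v'!='y'
Differing positions: 5
Hamming distance: 5


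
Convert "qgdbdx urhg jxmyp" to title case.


Input string: 'qgdbdx urhg jxmyp'
Operation: capitalize first letter of each word
Word transformations: 'qgdbdx'->'Qgdbdx', 'urhg'->'Urhg', 'jxmyp'->'Jxmyp'
Result: Qgdbdx Urhg Jxmyp


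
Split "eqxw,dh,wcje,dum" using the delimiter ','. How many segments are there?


Input string: 'eqxw,dh,wcje,dum'
Delimiter: ','
Split result: 'eqxw', 'dh', 'wcje', 'dum'
Number of parts: 4


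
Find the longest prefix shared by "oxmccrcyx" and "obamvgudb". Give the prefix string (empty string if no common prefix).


String 1: 'oxmccrcyx'
String 2: 'obamvgudb'
Compare position by position:
pos 0: 'o' vs 'o' match
pos 1: 'x' vs 'b' differ -> stop
Longest common prefix: "o" (length 1)


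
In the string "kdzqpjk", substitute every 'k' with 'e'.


Input string: 'kdzqpjk'
Operation: replace 'k' with 'e'
Positions of 'k': 0, 6
After replacement: edzqpje


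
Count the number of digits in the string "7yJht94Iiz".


Input string: '7yJht94Iiz'
Operation: count digit characters (0-9)
Scan: '7'(digit), 'y', 'J', 'h', 't', '9'(digit), '4'(digit), 'I', 'i', 'z'
Digits found: 3
Result: 3


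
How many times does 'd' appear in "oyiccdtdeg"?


Input string: 'oyiccdtdeg'
Target character: 'd'
Scan each position: s[5]='d', s[7]='d'
Matches found at indices: 5, 7
Total: 2


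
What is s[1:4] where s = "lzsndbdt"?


Input string: 'lzsndbdt'
Operation: slice [1:4]
Extract characters: s[1]='z', s[2]='s', s[3]='n'
Result: zsn


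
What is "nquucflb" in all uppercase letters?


Input string: 'nquucflb'
Operation: convert each letter to uppercase
Mapping: 'n'->'N', 'q'->'Q', 'u'->'U', 'u'->'U', 'c'->'C', 'f'->'F', 'l'->'L', 'b'->'B'
Result: NQUUCFLB


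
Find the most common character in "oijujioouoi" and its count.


Input: 'oijujioouoi'
Operation: tally each character
Counts: 'i':3, 'j':2, 'o':4, 'u':2
Maximum: 'o' appears 4 times


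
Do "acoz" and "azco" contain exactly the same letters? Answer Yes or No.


String 1: 'acoz' -> sorted: 'acoz'
String 2: 'azco' -> sorted: 'acoz'
Compare sorted forms: 'acoz' == 'acoz'
Anagram: Yes


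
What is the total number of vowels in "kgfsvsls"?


Input string: 'kgfsvsls'
Operation: count vowels (a, e, i, o, u)
Scan: s[0]='k', s[1]='g', s[2]='f', s[3]='s', s[4]='v', s[5]='s', s[6]='l', s[7]='s'
Vowels found: 0
Result: 0


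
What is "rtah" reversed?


Input string: 'rtah'
Operation: reverse character order
Original order: 'r' -> 't' -> 'a' -> 'h'
Reversed order: 'h' -> 'a' -> 't' -> 'r'
Result: hatr


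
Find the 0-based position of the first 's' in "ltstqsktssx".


Input string: 'ltstqsktssx'
Target: 's'
Scanning left to right: s[0]='l', s[1]='t', s[2]='s'
First match at index: 2


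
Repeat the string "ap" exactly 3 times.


Input string: 'ap'
Operation: repeat 3 times
Concatenation: 'ap' + 'ap' + 'ap'
Result: apapap


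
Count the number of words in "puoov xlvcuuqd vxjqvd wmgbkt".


Input string: 'puoov xlvcuuqd vxjqvd wmgbkt'
Operation: split by spaces
Words found: 'puoov', 'xlvcuuqd', 'vxjqvd', 'wmgbkt'
Word count: 4


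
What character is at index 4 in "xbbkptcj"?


Input string: 'xbbkptcj'
Operation: get character at index 4
Index mapping: s[0]='x', s[1]='b', s[2]='b', s[3]='k', s[4]='p'
Result: 'p'


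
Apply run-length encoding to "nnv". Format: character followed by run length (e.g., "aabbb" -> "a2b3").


Input: 'nnv'
Operation: identify consecutive runs
Runs: 'nn' -> n2, 'v' -> v1
Encoded: n2v1


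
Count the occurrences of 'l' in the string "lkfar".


Input string: 'lkfar'
Target character: 'l'
Scan each position: s[0]='l'
Matches found at indices: 0
Total: 1


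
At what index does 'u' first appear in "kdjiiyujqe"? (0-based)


Input string: 'kdjiiyujqe'
Target: 'u'
Scanning left to right: s[0]='k', s[1]='d', s[2]='j', s[3]='i', s[4]='i', s[5]='y', s[6]='u'
First match at index: 6


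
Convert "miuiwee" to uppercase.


Input string: 'miuiwee'
Operation: convert each letter to uppercase
Mapping: 'm'->'M', 'i'->'I', 'u'->'U', 'i'->'I', 'w'->'W', 'e'->'E', 'e'->'E'
Result: MIUIWEE


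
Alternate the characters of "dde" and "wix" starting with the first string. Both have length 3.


String 1: 'dde'
String 2: 'wix'
Operation: alternate characters
Pairs: 'd'+'w', 'd'+'i', 'e'+'x'
Result: dwdiex


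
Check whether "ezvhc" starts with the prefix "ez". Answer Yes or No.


Input string: 'ezvhc'
Prefix to check: 'ez'
First 2 characters of input: 'ez'
Match: True
Result: Yes


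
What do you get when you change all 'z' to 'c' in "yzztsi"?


Input string: 'yzztsi'
Operation: replace 'z' with 'c'
Positions of 'z': 1, 2
After replacement: ycctsi


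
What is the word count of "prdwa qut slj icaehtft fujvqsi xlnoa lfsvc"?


Input string: 'prdwa qut slj icaehtft fujvqsi xlnoa lfsvc'
Operation: split by spaces
Words found: 'prdwa', 'qut', 'slj', 'icaehtft', 'fujvqsi', 'xlnoa', 'lfsvc'
Word count: 7


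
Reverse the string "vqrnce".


Input string: 'vqrnce'
Operation: reverse character order
Original order: 'v' -> 'q' -> 'r' -> 'n' -> 'c' -> 'e'
Reversed order: 'e' -> 'c' -> 'n' -> 'r' -> 'q' -> 'v'
Result: ecnrqv


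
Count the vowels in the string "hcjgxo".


Input string: 'hcjgxo'
Operation: count vowels (a, e, i, o, u)
Scan: s[0]='h', s[1]='c', s[2]='j', s[3]='g', s[4]='x', s[5]='o' (vowel)
Vowels found: 1
Result: 1


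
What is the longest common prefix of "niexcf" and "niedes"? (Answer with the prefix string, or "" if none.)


String 1: 'niexcf'
String 2: 'niedes'
Compare position by position:
pos 0: 'n' vs 'n' match
pos 1: 'i' vs 'i' match
pos 2: 'e' vs 'e' match
pos 3: 'x' vs 'd' differ -> stop
Longest common prefix: "nie" (length 3)


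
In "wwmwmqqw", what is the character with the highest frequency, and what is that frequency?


Input: 'wwmwmqqw'
Operation: tally each character
Counts: 'm':2, 'q':2, 'w':4
Maximum: 'w' appears 4 times


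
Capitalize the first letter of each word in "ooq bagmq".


Input string: 'ooq bagmq'
Operation: capitalize first letter of each word
Word transformations: 'ooq'->'Ooq', 'bagmq'->'Bagmq'
Result: Ooq Bagmq


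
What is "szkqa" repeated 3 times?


Input string: 'szkqa'
Operation: repeat 3 times
Concatenation: 'szkqa' + 'szkqa' + 'szkqa'
Result: szkqaszkqaszkqa


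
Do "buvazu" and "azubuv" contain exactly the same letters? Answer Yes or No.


String 1: 'buvazu' -> sorted: 'abuuvz'
String 2: 'azubuv' -> sorted: 'abuuvz'
Compare sorted forms: 'abuuvz' == 'abuuvz'
Anagram: Yes


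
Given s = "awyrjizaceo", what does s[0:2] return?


Input string: 'awyrjizaceo'
Operation: slice [0:2]
Extract characters: s[0]='a', s[1]='w'
Result: aw


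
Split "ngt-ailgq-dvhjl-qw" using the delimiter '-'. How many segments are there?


Input string: 'ngt-ailgq-dvhjl-qw'
Delimiter: '-'
Split result: 'ngt', 'ailgq', 'dvhjl', 'qw'
Number of parts: 4


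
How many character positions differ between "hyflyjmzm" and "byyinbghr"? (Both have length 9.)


String 1: 'hyflyjmzm'
String 2: 'byyinbghr'
Compare each position: pos 0: 'h'!='b', pos 1: 'y'=='y', pos 2: 'f'!='y', pos 3: 'l'!='i', pos 4: 'y'!='n', pos 5: 'j'!='b', pos 6: 'm'!='g', pos 7: 'z'!='h', pos 8: 'm'!='r'
Differing positions: 8
Hamming distance: 8


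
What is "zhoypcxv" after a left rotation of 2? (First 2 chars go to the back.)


Input: 'zhoypcxv', shift = 2
Operation: split at index 2 and swap parts
Front part s[0:2] = 'zh'
Back part s[2:] = 'oypcxv'
Rotated = back + front = 'oypcxv' + 'zh'
Result: oypcxvzh


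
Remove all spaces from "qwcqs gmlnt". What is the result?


Input string: 'qwcqs gmlnt'
Operation: remove all spaces
Words: 'qwcqs', 'gmlnt'
Join without spaces: qwcqsgmlnt


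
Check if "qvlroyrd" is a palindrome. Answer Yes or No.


Input string: 'qvlroyrd'
Reversed: 'dryorlvq'
Compare pairs: s[0]='q' vs s[7]='d' (mismatch), s[1]='v' vs s[6]='r' (mismatch), s[2]='l' vs s[5]='y' (mismatch), s[3]='r' vs s[4]='o' (mismatch)
Palindrome: No


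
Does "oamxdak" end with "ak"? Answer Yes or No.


Input string: 'oamxdak'
Suffix to check: 'ak'
Last 2 characters of input: 'ak'
Match: True
Result: Yes


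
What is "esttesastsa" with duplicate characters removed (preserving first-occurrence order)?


Input: 'esttesastsa'
Operation: keep first occurrence of each character
Scan: s[0]='e' new -> keep; s[1]='s' new -> keep; s[2]='t' new -> keep; s[3]='t' seen -> skip; s[4]='e' seen -> skip; s[5]='s' seen -> skip; s[6]='a' new -> keep; s[7]='s' seen -> skip; s[8]='t' seen -> skip; s[9]='s' seen -> skip; s[10]='a' seen -> skip
Result: esta


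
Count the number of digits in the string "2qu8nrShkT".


Input string: '2qu8nrShkT'
Operation: count digit characters (0-9)
Scan: '2'(digit), 'q', 'u', '8'(digit), 'n', 'r', 'S', 'h', 'k', 'T'
Digits found: 2
Result: 2


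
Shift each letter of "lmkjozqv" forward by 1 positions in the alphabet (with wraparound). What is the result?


Input: 'lmkjozqv', shift = 1
Operation: for each letter, (position + 1) mod 26
Mapping: 'l'(11+1=12)->'m', 'm'(12+1=13)->'n', 'k'(10+1=11)->'l', 'j'(9+1=10)->'k', 'o'(14+1=15)->'p', 'z'(25+1=26, 26 mod 26=0)->'a', 'q'(16+1=17)->'r', 'v'(21+1=22)->'w'
Result: mnlkparw


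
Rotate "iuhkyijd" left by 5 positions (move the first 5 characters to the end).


Input: 'iuhkyijd', shift = 5
Operation: split at index 5 and swap parts
Front part s[0:5] = 'iuhky'
Back part s[5:] = 'ijd'
Rotated = back + front = 'ijd' + 'iuhky'
Result: ijdiuhky


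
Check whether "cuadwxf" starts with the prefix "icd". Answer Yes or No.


Input string: 'cuadwxf'
Prefix to check: 'icd'
First 3 characters of input: 'cua'
Match: False
Result: No


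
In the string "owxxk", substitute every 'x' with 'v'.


Input string: 'owxxk'
Operation: replace 'x' with 'v'
Positions of 'x': 2, 3
After replacement: owvvk


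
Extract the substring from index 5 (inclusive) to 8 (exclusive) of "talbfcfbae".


Input string: 'talbfcfbae'
Operation: slice [5:8]
Extract characters: s[5]='c', s[6]='f', s[7]='b'
Result: cfb


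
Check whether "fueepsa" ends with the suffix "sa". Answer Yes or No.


Input string: 'fueepsa'
Suffix to check: 'sa'
Last 2 characters of input: 'sa'
Match: True
Result: Yes


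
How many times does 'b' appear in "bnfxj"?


Input string: 'bnfxj'
Target character: 'b'
Scan each position: s[0]='b'
Matches found at indices: 0
Total: 1


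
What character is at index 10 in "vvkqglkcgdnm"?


Input string: 'vvkqglkcgdnm'
Operation: get character at index 10
Index mapping: s[0]='v', s[1]='v', s[2]='k', s[3]='q', s[4]='g', s[5]='l', s[6]='k', s[7]='c', s[8]='g', s[9]='d', s[10]='n'
Result: 'n'


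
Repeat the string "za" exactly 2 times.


Input string: 'za'
Operation: repeat 2 times
Concatenation: 'za' + 'za'
Result: zaza


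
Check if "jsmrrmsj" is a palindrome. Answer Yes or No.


Input string: 'jsmrrmsj'
Reversed: 'jsmrrmsj'
Compare pairs: s[0]='j' vs s[7]='j' (match), s[1]='s' vs s[6]='s' (match), s[2]='m' vs s[5]='m' (match), s[3]='r' vs s[4]='r' (match)
Palindrome: Yes


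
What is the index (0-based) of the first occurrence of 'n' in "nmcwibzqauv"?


Input string: 'nmcwibzqauv'
Target: 'n'
Scanning left to right: s[0]='n'
First match at index: 0


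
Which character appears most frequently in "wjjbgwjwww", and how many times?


Input: 'wjjbgwjwww'
Operation: tally each character
Counts: 'b':1, 'g':1, 'j':3, 'w':5
Maximum: 'w' appears 5 times


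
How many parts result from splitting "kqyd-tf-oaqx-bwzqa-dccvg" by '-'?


Input string: 'kqyd-tf-oaqx-bwzqa-dccvg'
Delimiter: '-'
Split result: 'kqyd', 'tf', 'oaqx', 'bwzqa', 'dccvg'
Number of parts: 5


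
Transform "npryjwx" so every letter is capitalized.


Input string: 'npryjwx'
Operation: convert each letter to uppercase
Mapping: 'n'->'N', 'p'->'P', 'r'->'R', 'y'->'Y', 'j'->'J', 'w'->'W', 'x'->'X'
Result: NPRYJWX


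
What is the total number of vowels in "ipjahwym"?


Input string: 'ipjahwym'
Operation: count vowels (a, e, i, o, u)
Scan: s[0]='i' (vowel), s[1]='p', s[2]='j', s[3]='a' (vowel), s[4]='h', s[5]='w', s[6]='y', s[7]='m'
Vowels found: 2
Result: 2


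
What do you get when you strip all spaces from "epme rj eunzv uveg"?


Input string: 'epme rj eunzv uveg'
Operation: remove all spaces
Words: 'epme', 'rj', 'eunzv', 'uveg'
Join without spaces: epmerjeunzvuveg


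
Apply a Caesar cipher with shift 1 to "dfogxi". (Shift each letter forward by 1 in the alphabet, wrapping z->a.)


Input: 'dfogxi', shift = 1
Operation: for each letter, (position + 1) mod 26
Mapping: 'd'(3+1=4)->'e', 'f'(5+1=6)->'g', 'o'(14+1=15)->'p', 'g'(6+1=7)->'h', 'x'(23+1=24)->'y', 'i'(8+1=9)->'j'
Result: egphyj


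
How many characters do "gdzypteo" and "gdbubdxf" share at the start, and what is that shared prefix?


String 1: 'gdzypteo'
String 2: 'gdbubdxf'
Compare position by position:
pos 0: 'g' vs 'g' match
pos 1: 'd' vs 'd' match
pos 2: 'z' vs 'b' differ -> stop
Longest common prefix: "gd" (length 2)


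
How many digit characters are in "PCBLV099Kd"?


Input string: 'PCBLV099Kd'
Operation: count digit characters (0-9)
Scan: 'P', 'C', 'B', 'L', 'V', '0'(digit), '9'(digit), '9'(digit), 'K', 'd'
Digits found: 3
Result: 3


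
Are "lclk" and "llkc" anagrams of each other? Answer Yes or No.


String 1: 'lclk' -> sorted: 'ckll'
String 2: 'llkc' -> sorted: 'ckll'
Compare sorted forms: 'ckll' == 'ckll'
Anagram: Yes


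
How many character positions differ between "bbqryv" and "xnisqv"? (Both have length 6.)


String 1: 'bbqryv'
String 2: 'xnisqv'
Compare each position: pos 0: 'b'!='x', pos 1: 'b'!='n', pos 2: 'q'!='i', pos 3: 'r'!='s', pos 4: 'y'!='q', pos 5: 'v'=='v'
Differing positions: 5
Hamming distance: 5


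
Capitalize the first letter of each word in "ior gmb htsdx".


Input string: 'ior gmb htsdx'
Operation: capitalize first letter of each word
Word transformations: 'ior'->'Ior', 'gmb'->'Gmb', 'htsdx'->'Htsdx'
Result: Ior Gmb Htsdx


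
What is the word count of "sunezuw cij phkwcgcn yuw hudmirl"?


Input string: 'sunezuw cij phkwcgcn yuw hudmirl'
Operation: split by spaces
Words found: 'sunezuw', 'cij', 'phkwcgcn', 'yuw', 'hudmirl'
Word count: 5


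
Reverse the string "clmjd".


Input string: 'clmjd'
Operation: reverse character order
Original order: 'c' -> 'l' -> 'm' -> 'j' -> 'd'
Reversed order: 'd' -> 'j' -> 'm' -> 'l' -> 'c'
Result: djmlc


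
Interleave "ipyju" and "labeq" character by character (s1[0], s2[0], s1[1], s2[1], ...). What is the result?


String 1: 'ipyju'
String 2: 'labeq'
Operation: alternate characters
Pairs: 'i'+'l', 'p'+'a', 'y'+'b', 'j'+'e', 'u'+'q'
Result: ilpaybjeuq


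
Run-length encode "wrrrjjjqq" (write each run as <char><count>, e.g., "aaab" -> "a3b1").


Input: 'wrrrjjjqq'
Operation: identify consecutive runs
Runs: 'w' -> w1, 'rrr' -> r3, 'jjj' -> j3, 'qq' -> q2
Encoded: w1r3j3q2


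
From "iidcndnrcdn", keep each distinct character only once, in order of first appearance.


Input: 'iidcndnrcdn'
Operation: keep first occurrence of each character
Scan: s[0]='i' new -> keep; s[1]='i' seen -> skip; s[2]='d' new -> keep; s[3]='c' new -> keep; s[4]='n' new -> keep; s[5]='d' seen -> skip; s[6]='n' seen -> skip; s[7]='r' new -> keep; s[8]='c' seen -> skip; s[9]='d' seen -> skip; s[10]='n' seen -> skip
Result: idcnr


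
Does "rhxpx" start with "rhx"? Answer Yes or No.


Input string: 'rhxpx'
Prefix to check: 'rhx'
First 3 characters of input: 'rhx'
Match: True
Result: Yes


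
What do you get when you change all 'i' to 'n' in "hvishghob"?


Input string: 'hvishghob'
Operation: replace 'i' with 'n'
Positions of 'i': 2
After replacement: hvnshghob


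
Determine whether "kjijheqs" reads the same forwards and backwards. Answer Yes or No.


Input string: 'kjijheqs'
Reversed: 'sqehjijk'
Compare pairs: s[0]='k' vs s[7]='s' (mismatch), s[1]='j' vs s[6]='q' (mismatch), s[2]='i' vs s[5]='e' (mismatch), s[3]='j' vs s[4]='h' (mismatch)
Palindrome: No


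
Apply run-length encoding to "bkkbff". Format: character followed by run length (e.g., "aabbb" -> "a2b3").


Input: 'bkkbff'
Operation: identify consecutive runs
Runs: 'b' -> b1, 'kk' -> k2, 'b' -> b1, 'ff' -> f2
Encoded: b1k2b1f2


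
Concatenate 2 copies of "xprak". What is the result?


Input string: 'xprak'
Operation: repeat 2 times
Concatenation: 'xprak' + 'xprak'
Result: xprakxprak


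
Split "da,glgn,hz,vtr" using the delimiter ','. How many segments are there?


Input string: 'da,glgn,hz,vtr'
Delimiter: ','
Split result: 'da', 'glgn', 'hz', 'vtr'
Number of parts: 4


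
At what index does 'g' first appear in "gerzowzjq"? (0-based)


Input string: 'gerzowzjq'
Target: 'g'
Scanning left to right: s[0]='g'
First match at index: 0


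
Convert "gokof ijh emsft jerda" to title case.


Input string: 'gokof ijh emsft jerda'
Operation: capitalize first letter of each word
Word transformations: 'gokof'->'Gokof', 'ijh'->'Ijh', 'emsft'->'Emsft', 'jerda'->'Jerda'
Result: Gokof Ijh Emsft Jerda


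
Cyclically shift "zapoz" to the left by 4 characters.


Input: 'zapoz', shift = 4
Operation: split at index 4 and swap parts
Front part s[0:4] = 'zapo'
Back part s[4:] = 'z'
Rotated = back + front = 'z' + 'zapo'
Result: zzapo


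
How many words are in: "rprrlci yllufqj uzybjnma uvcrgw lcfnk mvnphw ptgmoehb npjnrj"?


Input string: 'rprrlci yllufqj uzybjnma uvcrgw lcfnk mvnphw ptgmoehb npjnrj'
Operation: split by spaces
Words found: 'rprrlci', 'yllufqj', 'uzybjnma', 'uvcrgw', 'lcfnk', 'mvnphw', 'ptgmoehb', 'npjnrj'
Word count: 8


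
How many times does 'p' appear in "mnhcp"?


Input string: 'mnhcp'
Target character: 'p'
Scan each position: s[4]='p'
Matches found at indices: 4
Total: 1


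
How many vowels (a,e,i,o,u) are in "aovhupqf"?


Input string: 'aovhupqf'
Operation: count vowels (a, e, i, o, u)
Scan: s[0]='a' (vowel), s[1]='o' (vowel), s[2]='v', s[3]='h', s[4]='u' (vowel), s[5]='p', s[6]='q', s[7]='f'
Vowels found: 3
Result: 3


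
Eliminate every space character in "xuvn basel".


Input string: 'xuvn basel'
Operation: remove all spaces
Words: 'xuvn', 'basel'
Join without spaces: xuvnbasel


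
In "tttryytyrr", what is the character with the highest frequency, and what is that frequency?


Input: 'tttryytyrr'
Operation: tally each character
Counts: 'r':3, 't':4, 'y':3
Maximum: 't' appears 4 times


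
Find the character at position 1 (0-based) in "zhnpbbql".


Input string: 'zhnpbbql'
Operation: get character at index 1
Index mapping: s[0]='z', s[1]='h'
Result: 'h'
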